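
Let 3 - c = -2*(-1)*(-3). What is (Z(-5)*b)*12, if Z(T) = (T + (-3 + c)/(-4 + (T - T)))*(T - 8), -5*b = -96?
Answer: 97344/5 ≈ 19469.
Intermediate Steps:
b = 96/5 (b = -⅕*(-96) = 96/5 ≈ 19.200)
c = 9 (c = 3 - (-2*(-1))*(-3) = 3 - 2*(-3) = 3 - 1*(-6) = 3 + 6 = 9)
Z(T) = (-8 + T)*(-3/2 + T) (Z(T) = (T + (-3 + 9)/(-4 + (T - T)))*(T - 8) = (T + 6/(-4 + 0))*(-8 + T) = (T + 6/(-4))*(-8 + T) = (T + 6*(-¼))*(-8 + T) = (T - 3/2)*(-8 + T) = (-3/2 + T)*(-8 + T) = (-8 + T)*(-3/2 + T))
(Z(-5)*b)*12 = ((12 + (-5)² - 19/2*(-5))*(96/5))*12 = ((12 + 25 + 95/2)*(96/5))*12 = ((169/2)*(96/5))*12 = (8112/5)*12 = 97344/5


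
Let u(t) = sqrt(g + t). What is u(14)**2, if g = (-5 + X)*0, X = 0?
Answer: 14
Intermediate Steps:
g = 0 (g = (-5 + 0)*0 = -5*0 = 0)
u(t) = sqrt(t) (u(t) = sqrt(0 + t) = sqrt(t))
u(14)**2 = (sqrt(14))**2 = 14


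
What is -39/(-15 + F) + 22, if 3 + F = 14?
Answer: 127/4 ≈ 31.750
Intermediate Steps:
F = 11 (F = -3 + 14 = 11)
-39/(-15 + F) + 22 = -39/(-15 + 11) + 22 = -39/(-4) + 22 = -¼*(-39) + 22 = 39/4 + 22 = 127/4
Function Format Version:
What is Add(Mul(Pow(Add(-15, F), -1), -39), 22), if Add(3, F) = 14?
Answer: Rational(127, 4) ≈ 31.750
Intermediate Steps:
F = 11 (F = Add(-3, 14) = 11)
Add(Mul(Pow(Add(-15, F), -1), -39), 22) = Add(Mul(Pow(Add(-15, 11), -1), -39), 22) = Add(Mul(Pow(-4, -1), -39), 22) = Add(Mul(Rational(-1, 4), -39), 22) = Add(Rational(39, 4), 22) = Rational(127, 4)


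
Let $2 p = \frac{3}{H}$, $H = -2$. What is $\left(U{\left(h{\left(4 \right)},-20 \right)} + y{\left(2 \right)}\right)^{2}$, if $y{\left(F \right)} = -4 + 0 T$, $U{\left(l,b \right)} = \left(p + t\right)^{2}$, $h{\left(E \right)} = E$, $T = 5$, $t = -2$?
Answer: $\frac{3249}{256} \approx 12.691$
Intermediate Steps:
$p = - \frac{3}{4}$ ($p = \frac{3 \frac{1}{-2}}{2} = \frac{3 \left(- \frac{1}{2}\right)}{2} = \frac{1}{2} \left(- \frac{3}{2}\right) = - \frac{3}{4} \approx -0.75$)
$U{\left(l,b \right)} = \frac{121}{16}$ ($U{\left(l,b \right)} = \left(- \frac{3}{4} - 2\right)^{2} = \left(- \frac{11}{4}\right)^{2} = \frac{121}{16}$)
$y{\left(F \right)} = -4$ ($y{\left(F \right)} = -4 + 0 \cdot 5 = -4 + 0 = -4$)
$\left(U{\left(h{\left(4 \right)},-20 \right)} + y{\left(2 \right)}\right)^{2} = \left(\frac{121}{16} - 4\right)^{2} = \left(\frac{57}{16}\right)^{2} = \frac{3249}{256}$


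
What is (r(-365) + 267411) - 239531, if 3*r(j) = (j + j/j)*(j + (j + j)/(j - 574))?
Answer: 203027780/2817 ≈ 72072.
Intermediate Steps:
r(j) = (1 + j)*(j + 2*j/(-574 + j))/3 (r(j) = ((j + j/j)*(j + (j + j)/(j - 574)))/3 = ((j + 1)*(j + (2*j)/(-574 + j)))/3 = ((1 + j)*(j + 2*j/(-574 + j)))/3 = (1 + j)*(j + 2*j/(-574 + j))/3)
(r(-365) + 267411) - 239531 = ((⅓)*(-365)*(-572 + (-365)² - 571*(-365))/(-574 - 365) + 267411) - 239531 = ((⅓)*(-365)*(-572 + 133225 + 208415)/(-939) + 267411) - 239531 = ((⅓)*(-365)*(-1/939)*341068 + 267411) - 239531 = (124489820/2817 + 267411) - 239531 = 877786607/2817 - 239531 = 203027780/2817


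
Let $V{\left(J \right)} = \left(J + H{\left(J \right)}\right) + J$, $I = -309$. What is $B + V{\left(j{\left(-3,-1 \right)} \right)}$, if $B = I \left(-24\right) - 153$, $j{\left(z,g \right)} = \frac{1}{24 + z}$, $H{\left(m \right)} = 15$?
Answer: $\frac{152840}{21} \approx 7278.1$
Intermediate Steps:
$V{\left(J \right)} = 15 + 2 J$ ($V{\left(J \right)} = \left(J + 15\right) + J = \left(15 + J\right) + J = 15 + 2 J$)
$B = 7263$ ($B = \left(-309\right) \left(-24\right) - 153 = 7416 - 153 = 7263$)
$B + V{\left(j{\left(-3,-1 \right)} \right)} = 7263 + \left(15 + \frac{2}{24 - 3}\right) = 7263 + \left(15 + \frac{2}{21}\right) = 7263 + \frac{317}{21} = \frac{152840}{21}$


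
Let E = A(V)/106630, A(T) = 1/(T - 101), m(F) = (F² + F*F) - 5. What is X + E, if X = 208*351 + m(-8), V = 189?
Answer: 686220350641/9383440 ≈ 73131.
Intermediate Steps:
m(F) = -5 + 2*F² (m(F) = (F² + F²) - 5 = 2*F² - 5 = -5 + 2*F²)
A(T) = 1/(-101 + T)
E = 1/9383440 (E = 1/((-101 + 189)*106630) = (1/106630)/88 = (1/88)*(1/106630) = 1/9383440 ≈ 1.0657e-7)
X = 73131 (X = 208*351 + (-5 + 2*(-8)²) = 73008 + (-5 + 2*64) = 73008 + (-5 + 128) = 73008 + 123 = 73131)
X + E = 73131 + 1/9383440 = 686220350641/9383440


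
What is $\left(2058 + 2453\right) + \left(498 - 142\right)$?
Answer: $4867$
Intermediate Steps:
$\left(2058 + 2453\right) + \left(498 - 142\right) = 4511 + \left(498 - 142\right) = 4511 + 356 = 4867$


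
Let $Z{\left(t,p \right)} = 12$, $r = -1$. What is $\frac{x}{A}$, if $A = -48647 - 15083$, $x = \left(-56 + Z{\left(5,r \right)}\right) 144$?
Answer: $\frac{3168}{31865} \approx 0.099419$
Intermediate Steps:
$x = -6336$ ($x = \left(-56 + 12\right) 144 = \left(-44\right) 144 = -6336$)
$A = -63730$ ($A = -48647 - 15083 = -63730$)
$\frac{x}{A} = - \frac{6336}{-63730} = \left(-6336\right) \left(- \frac{1}{63730}\right) = \frac{3168}{31865}$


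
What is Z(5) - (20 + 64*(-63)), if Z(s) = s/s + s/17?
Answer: 68226/17 ≈ 4013.3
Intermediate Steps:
Z(s) = 1 + s/17 (Z(s) = 1 + s*(1/17) = 1 + s/17)
Z(5) - (20 + 64*(-63)) = (1 + (1/17)*5) - (20 + 64*(-63)) = (1 + 5/17) - (20 - 4032) = 22/17 - 1*(-4012) = 22/17 + 4012 = 68226/17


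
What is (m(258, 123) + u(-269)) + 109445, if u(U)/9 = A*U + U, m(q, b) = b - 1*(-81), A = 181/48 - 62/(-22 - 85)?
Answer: 165543535/1712 ≈ 96696.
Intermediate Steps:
A = 22343/5136 (A = 181*(1/48) - 62/(-107) = 181/48 - 62*(-1/107) = 181/48 + 62/107 = 22343/5136 ≈ 4.3503)
m(q, b) = 81 + b (m(q, b) = b + 81 = 81 + b)
u(U) = 82437*U/1712 (u(U) = 9*(22343*U/5136 + U) = 9*(27479*U/5136) = 82437*U/1712)
(m(258, 123) + u(-269)) + 109445 = ((81 + 123) + (82437/1712)*(-269)) + 109445 = (204 - 22175553/1712) + 109445 = -21826305/1712 + 109445 = 165543535/1712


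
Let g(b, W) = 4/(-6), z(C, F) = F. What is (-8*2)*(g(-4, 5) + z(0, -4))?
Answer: 224/3 ≈ 74.667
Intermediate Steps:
g(b, W) = -2/3 (g(b, W) = 4*(-1/6) = -2/3)
(-8*2)*(g(-4, 5) + z(0, -4)) = (-8*2)*(-2/3 - 4) = -16*(-14/3) = 224/3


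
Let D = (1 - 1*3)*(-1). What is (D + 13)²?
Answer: 225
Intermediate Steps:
D = 2 (D = (1 - 3)*(-1) = -2*(-1) = 2)
(D + 13)² = (2 + 13)² = 15² = 225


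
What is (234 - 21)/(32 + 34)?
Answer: 71/22 ≈ 3.2273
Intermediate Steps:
(234 - 21)/(32 + 34) = 213/66 = 213*(1/66) = 71/22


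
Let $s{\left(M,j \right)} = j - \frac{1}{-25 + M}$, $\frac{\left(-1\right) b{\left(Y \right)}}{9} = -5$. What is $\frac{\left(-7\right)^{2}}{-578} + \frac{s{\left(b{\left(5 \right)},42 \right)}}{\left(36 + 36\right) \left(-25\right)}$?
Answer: $- \frac{1124471}{10404000} \approx -0.10808$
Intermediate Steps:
$b{\left(Y \right)} = 45$ ($b{\left(Y \right)} = \left(-9\right) \left(-5\right) = 45$)
$\frac{\left(-7\right)^{2}}{-578} + \frac{s{\left(b{\left(5 \right)},42 \right)}}{\left(36 + 36\right) \left(-25\right)} = \frac{\left(-7\right)^{2}}{-578} + \frac{\frac{1}{-25 + 45} \left(-1 - 1050 + 45 \cdot 42\right)}{\left(36 + 36\right) \left(-25\right)} = 49 \left(- \frac{1}{578}\right) + \frac{\frac{1}{20} \left(-1 - 1050 + 1890\right)}{72 \left(-25\right)} = - \frac{49}{578} + \frac{\frac{1}{20} \cdot 839}{-1800} = - \frac{49}{578} + \frac{839}{20} \left(- \frac{1}{1800}\right) = - \frac{49}{578} - \frac{839}{36000} = - \frac{1124471}{10404000}$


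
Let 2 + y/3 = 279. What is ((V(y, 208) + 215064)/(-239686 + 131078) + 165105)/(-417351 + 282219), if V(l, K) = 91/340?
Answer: -6096712983749/4989981527040 ≈ -1.2218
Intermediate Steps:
y = 831 (y = -6 + 3*279 = -6 + 837 = 831)
V(l, K) = 91/340 (V(l, K) = 91*(1/340) = 91/340)
((V(y, 208) + 215064)/(-239686 + 131078) + 165105)/(-417351 + 282219) = ((91/340 + 215064)/(-239686 + 131078) + 165105)/(-417351 + 282219) = ((73121851/340)/(-108608) + 165105)/(-135132) = ((73121851/340)*(-1/108608) + 165105)*(-1/135132) = (-73121851/36926720 + 165105)*(-1/135132) = (6096712983749/36926720)*(-1/135132) = -6096712983749/4989981527040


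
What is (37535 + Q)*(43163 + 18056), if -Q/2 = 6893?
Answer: 1453890031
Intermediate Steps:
Q = -13786 (Q = -2*6893 = -13786)
(37535 + Q)*(43163 + 18056) = (37535 - 13786)*(43163 + 18056) = 23749*61219 = 1453890031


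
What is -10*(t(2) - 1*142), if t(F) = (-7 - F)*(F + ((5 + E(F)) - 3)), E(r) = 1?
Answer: 1870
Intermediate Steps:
t(F) = (-7 - F)*(3 + F) (t(F) = (-7 - F)*(F + ((5 + 1) - 3)) = (-7 - F)*(F + (6 - 3)) = (-7 - F)*(F + 3) = (-7 - F)*(3 + F))
-10*(t(2) - 1*142) = -10*((-21 - 1*2**2 - 10*2) - 1*142) = -10*((-21 - 1*4 - 20) - 142) = -10*((-21 - 4 - 20) - 142) = -10*(-45 - 142) = -10*(-187) = 1870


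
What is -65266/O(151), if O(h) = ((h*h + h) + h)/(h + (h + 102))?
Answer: -26367464/23103 ≈ -1141.3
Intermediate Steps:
O(h) = (h² + 2*h)/(102 + 2*h) (O(h) = ((h² + h) + h)/(h + (102 + h)) = ((h + h²) + h)/(102 + 2*h) = (h² + 2*h)/(102 + 2*h))
-65266/O(151) = -65266*2*(51 + 151)/(151*(2 + 151)) = -65266/((½)*151*153/202) = -65266/((½)*151*(1/202)*153) = -65266/23103/404 = -65266*404/23103 = -26367464/23103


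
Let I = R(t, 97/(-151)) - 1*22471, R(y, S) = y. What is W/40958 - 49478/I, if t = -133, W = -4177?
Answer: 241512877/115726829 ≈ 2.0869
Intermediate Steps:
I = -22604 (I = -133 - 1*22471 = -133 - 22471 = -22604)
W/40958 - 49478/I = -4177/40958 - 49478/(-22604) = -4177*1/40958 - 49478*(-1/22604) = -4177/40958 + 24739/11302 = 241512877/115726829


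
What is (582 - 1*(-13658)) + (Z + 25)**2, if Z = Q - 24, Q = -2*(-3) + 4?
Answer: 14361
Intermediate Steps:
Q = 10 (Q = 6 + 4 = 10)
Z = -14 (Z = 10 - 24 = -14)
(582 - 1*(-13658)) + (Z + 25)**2 = (582 - 1*(-13658)) + (-14 + 25)**2 = (582 + 13658) + 11**2 = 14240 + 121 = 14361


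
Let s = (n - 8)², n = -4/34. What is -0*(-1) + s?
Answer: 19044/289 ≈ 65.896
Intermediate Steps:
n = -2/17 (n = -4*1/34 = -2/17 ≈ -0.11765)
s = 19044/289 (s = (-2/17 - 8)² = (-138/17)² = 19044/289 ≈ 65.896)
-0*(-1) + s = -0*(-1) + 19044/289 = -528*0 + 19044/289 = 0 + 19044/289 = 19044/289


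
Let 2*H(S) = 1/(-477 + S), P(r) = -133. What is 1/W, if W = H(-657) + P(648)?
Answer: -2268/301645 ≈ -0.0075188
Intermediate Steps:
H(S) = 1/(2*(-477 + S))
W = -301645/2268 (W = 1/(2*(-477 - 657)) - 133 = (½)/(-1134) - 133 = (½)*(-1/1134) - 133 = -1/2268 - 133 = -301645/2268 ≈ -133.00)
1/W = 1/(-301645/2268) = -2268/301645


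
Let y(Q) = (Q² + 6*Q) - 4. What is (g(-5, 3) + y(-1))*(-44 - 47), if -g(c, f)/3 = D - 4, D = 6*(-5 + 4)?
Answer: -1911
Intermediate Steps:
D = -6 (D = 6*(-1) = -6)
y(Q) = -4 + Q² + 6*Q
g(c, f) = 30 (g(c, f) = -3*(-6 - 4) = -3*(-10) = 30)
(g(-5, 3) + y(-1))*(-44 - 47) = (30 + (-4 + (-1)² + 6*(-1)))*(-44 - 47) = (30 + (-4 + 1 - 6))*(-91) = (30 - 9)*(-91) = 21*(-91) = -1911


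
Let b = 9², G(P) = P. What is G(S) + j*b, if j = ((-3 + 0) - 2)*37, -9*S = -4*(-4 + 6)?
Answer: -134857/9 ≈ -14984.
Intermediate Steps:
S = 8/9 (S = -(-4)*(-4 + 6)/9 = -(-4)*2/9 = -⅑*(-8) = 8/9 ≈ 0.88889)
b = 81
j = -185 (j = (-3 - 2)*37 = -5*37 = -185)
G(S) + j*b = 8/9 - 185*81 = 8/9 - 14985 = -134857/9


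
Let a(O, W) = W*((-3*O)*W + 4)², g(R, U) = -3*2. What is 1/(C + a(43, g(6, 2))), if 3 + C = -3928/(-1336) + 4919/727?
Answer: -121409/440920736733 ≈ -2.7535e-7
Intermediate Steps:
g(R, U) = -6
C = 814203/121409 (C = -3 + (-3928/(-1336) + 4919/727) = -3 + (-3928*(-1/1336) + 4919*(1/727)) = -3 + (491/167 + 4919/727) = -3 + 1178430/121409 = 814203/121409 ≈ 6.7063)
a(O, W) = W*(4 - 3*O*W)² (a(O, W) = W*(-3*O*W + 4)² = W*(4 - 3*O*W)²)
1/(C + a(43, g(6, 2))) = 1/(814203/121409 - 6*(-4 + 3*43*(-6))²) = 1/(814203/121409 - 6*(-4 - 774)²) = 1/(814203/121409 - 6*(-778)²) = 1/(814203/121409 - 6*605284) = 1/(814203/121409 - 3631704) = 1/(-440920736733/121409) = -121409/440920736733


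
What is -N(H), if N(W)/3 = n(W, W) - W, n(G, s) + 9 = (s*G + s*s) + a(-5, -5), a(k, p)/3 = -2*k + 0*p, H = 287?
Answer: -493416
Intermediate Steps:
a(k, p) = -6*k (a(k, p) = 3*(-2*k + 0*p) = 3*(-2*k + 0) = 3*(-2*k) = -6*k)
n(G, s) = 21 + s² + G*s (n(G, s) = -9 + ((s*G + s*s) - 6*(-5)) = -9 + ((G*s + s²) + 30) = -9 + ((s² + G*s) + 30) = -9 + (30 + s² + G*s) = 21 + s² + G*s)
N(W) = 63 - 3*W + 6*W² (N(W) = 3*((21 + W² + W*W) - W) = 3*((21 + W² + W²) - W) = 3*((21 + 2*W²) - W) = 3*(21 - W + 2*W²) = 63 - 3*W + 6*W²)
-N(H) = -(63 - 3*287 + 6*287²) = -(63 - 861 + 6*82369) = -(63 - 861 + 494214) = -1*493416 = -493416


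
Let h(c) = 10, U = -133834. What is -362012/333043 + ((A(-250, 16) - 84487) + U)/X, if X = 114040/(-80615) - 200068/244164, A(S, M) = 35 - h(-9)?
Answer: 71549853762434400676/732244065757417 ≈ 97713.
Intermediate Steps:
A(S, M) = 25 (A(S, M) = 35 - 1*10 = 35 - 10 = 25)
X = -2198647219/984164043 (X = 114040*(-1/80615) - 200068*1/244164 = -22808/16123 - 50017/61041 = -2198647219/984164043 ≈ -2.2340)
-362012/333043 + ((A(-250, 16) - 84487) + U)/X = -362012/333043 + ((25 - 84487) - 133834)/(-2198647219/984164043) = -362012*1/333043 + (-84462 - 133834)*(-984164043/2198647219) = -362012/333043 - 218296*(-984164043/2198647219) = -362012/333043 + 214839073930728/2198647219 = 71549853762434400676/732244065757417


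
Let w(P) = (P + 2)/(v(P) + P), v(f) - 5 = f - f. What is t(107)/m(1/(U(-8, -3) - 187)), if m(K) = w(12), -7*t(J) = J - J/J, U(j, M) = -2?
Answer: -901/49 ≈ -18.388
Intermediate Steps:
t(J) = ⅐ - J/7 (t(J) = -(J - J/J)/7 = -(J - 1*1)/7 = -(J - 1)/7 = -(-1 + J)/7 = ⅐ - J/7)
v(f) = 5 (v(f) = 5 + (f - f) = 5 + 0 = 5)
w(P) = (2 + P)/(5 + P) (w(P) = (P + 2)/(5 + P) = (2 + P)/(5 + P))
m(K) = 14/17 (m(K) = (2 + 12)/(5 + 12) = 14/17)
t(107)/m(1/(U(-8, -3) - 187)) = (⅐ - ⅐*107)/(14/17) = (⅐ - 107/7)*(17/14) = -106/7*17/14 = -901/49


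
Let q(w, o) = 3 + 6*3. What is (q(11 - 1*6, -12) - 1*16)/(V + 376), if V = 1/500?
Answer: 2500/188001 ≈ 0.013298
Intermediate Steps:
V = 1/500 ≈ 0.0020000
q(w, o) = 21 (q(w, o) = 3 + 18 = 21)
(q(11 - 1*6, -12) - 1*16)/(V + 376) = (21 - 1*16)/(1/500 + 376) = (21 - 16)/(188001/500) = 5*(500/188001) = 2500/188001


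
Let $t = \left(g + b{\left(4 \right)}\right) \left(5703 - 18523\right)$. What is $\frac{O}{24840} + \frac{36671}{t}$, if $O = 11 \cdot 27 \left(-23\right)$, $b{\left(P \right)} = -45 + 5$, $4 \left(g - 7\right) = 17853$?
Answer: $- \frac{125244139}{454366440} \approx -0.27565$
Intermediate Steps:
$g = \frac{17881}{4}$ ($g = 7 + \frac{1}{4} \cdot 17853 = 7 + \frac{17853}{4} = \frac{17881}{4} \approx 4470.3$)
$b{\left(P \right)} = -40$
$O = -6831$ ($O = 297 \left(-23\right) = -6831$)
$t = -56795805$ ($t = \left(\frac{17881}{4} - 40\right) \left(5703 - 18523\right) = \frac{17721}{4} \left(-12820\right) = -56795805$)
$\frac{O}{24840} + \frac{36671}{t} = - \frac{6831}{24840} + \frac{36671}{-56795805} = \left(-6831\right) \frac{1}{24840} + 36671 \left(- \frac{1}{56795805}\right) = - \frac{11}{40} - \frac{36671}{56795805} = - \frac{125244139}{454366440}$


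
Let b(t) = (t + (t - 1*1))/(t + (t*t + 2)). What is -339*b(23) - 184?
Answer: -117191/554 ≈ -211.54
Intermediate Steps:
b(t) = (-1 + 2*t)/(2 + t + t²) (b(t) = (t + (t - 1))/(t + (t² + 2)) = (t + (-1 + t))/(t + (2 + t²)) = (-1 + 2*t)/(2 + t + t²))
-339*b(23) - 184 = -339*(-1 + 2*23)/(2 + 23 + 23²) - 184 = -339*(-1 + 46)/(2 + 23 + 529) - 184 = -339*45/554 - 184 = -15255/554 - 184 = -117191/554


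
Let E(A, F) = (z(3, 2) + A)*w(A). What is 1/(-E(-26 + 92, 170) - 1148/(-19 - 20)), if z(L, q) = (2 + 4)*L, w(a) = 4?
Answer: -39/11956 ≈ -0.0032620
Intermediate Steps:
z(L, q) = 6*L
E(A, F) = 72 + 4*A (E(A, F) = (6*3 + A)*4 = (18 + A)*4 = 72 + 4*A)
1/(-E(-26 + 92, 170) - 1148/(-19 - 20)) = 1/(-(72 + 4*(-26 + 92)) - 1148/(-19 - 20)) = 1/(-(72 + 4*66) - 1148/(-39)) = 1/(-(72 + 264) - 1148*(-1/39)) = 1/(-1*336 + 1148/39) = 1/(-336 + 1148/39) = 1/(-11956/39) = -39/11956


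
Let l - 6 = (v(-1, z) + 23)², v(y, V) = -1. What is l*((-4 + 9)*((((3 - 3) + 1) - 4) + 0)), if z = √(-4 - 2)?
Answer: -7350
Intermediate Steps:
z = I*√6 (z = √(-6) = I*√6 ≈ 2.4495*I)
l = 490 (l = 6 + (-1 + 23)² = 6 + 22² = 6 + 484 = 490)
l*((-4 + 9)*((((3 - 3) + 1) - 4) + 0)) = 490*((-4 + 9)*((((3 - 3) + 1) - 4) + 0)) = 490*(5*(((0 + 1) - 4) + 0)) = 490*(5*((1 - 4) + 0)) = 490*(5*(-3 + 0)) = 490*(5*(-3)) = 490*(-15) = -7350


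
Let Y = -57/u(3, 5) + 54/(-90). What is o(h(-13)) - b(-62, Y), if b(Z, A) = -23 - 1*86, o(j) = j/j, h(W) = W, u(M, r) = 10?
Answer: 110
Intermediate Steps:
o(j) = 1
Y = -63/10 (Y = -57/10 + 54/(-90) = -57*⅒ + 54*(-1/90) = -57/10 - ⅗ = -63/10 ≈ -6.3000)
b(Z, A) = -109 (b(Z, A) = -23 - 86 = -109)
o(h(-13)) - b(-62, Y) = 1 - 1*(-109) = 1 + 109 = 110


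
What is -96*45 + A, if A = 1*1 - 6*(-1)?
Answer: -4313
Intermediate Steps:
A = 7 (A = 1 + 6 = 7)
-96*45 + A = -96*45 + 7 = -4320 + 7 = -4313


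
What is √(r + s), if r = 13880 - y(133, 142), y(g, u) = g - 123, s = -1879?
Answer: √11991 ≈ 109.50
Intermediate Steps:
y(g, u) = -123 + g
r = 13870 (r = 13880 - (-123 + 133) = 13880 - 1*10 = 13880 - 10 = 13870)
√(r + s) = √(13870 - 1879) = √11991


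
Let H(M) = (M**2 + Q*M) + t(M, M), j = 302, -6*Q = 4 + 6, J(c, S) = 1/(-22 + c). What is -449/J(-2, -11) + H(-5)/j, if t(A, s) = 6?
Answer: 4881587/453 ≈ 10776.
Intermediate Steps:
Q = -5/3 (Q = -(4 + 6)/6 = -1/6*10 = -5/3 ≈ -1.6667)
H(M) = 6 + M**2 - 5*M/3 (H(M) = (M**2 - 5*M/3) + 6 = 6 + M**2 - 5*M/3)
-449/J(-2, -11) + H(-5)/j = -449/(1/(-22 - 2)) + (6 + (-5)**2 - 5/3*(-5))/302 = -449/(1/(-24)) + (6 + 25 + 25/3)*(1/302) = -449/(-1/24) + (118/3)*(1/302) = -449*(-24) + 59/453 = 10776 + 59/453 = 4881587/453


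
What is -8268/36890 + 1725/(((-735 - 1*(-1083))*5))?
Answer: 1641631/2139620 ≈ 0.76725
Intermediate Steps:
-8268/36890 + 1725/(((-735 - 1*(-1083))*5)) = -8268*1/36890 + 1725/(((-735 + 1083)*5)) = -4134/18445 + 1725/((348*5)) = -4134/18445 + 1725/1740 = -4134/18445 + 1725*(1/1740) = -4134/18445 + 115/116 = 1641631/2139620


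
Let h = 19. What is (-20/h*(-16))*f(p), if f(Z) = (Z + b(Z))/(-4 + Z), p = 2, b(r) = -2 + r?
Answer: -320/19 ≈ -16.842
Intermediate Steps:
f(Z) = (-2 + 2*Z)/(-4 + Z) (f(Z) = (Z + (-2 + Z))/(-4 + Z) = (-2 + 2*Z)/(-4 + Z))
(-20/h*(-16))*f(p) = (-20/19*(-16))*(2*(-1 + 2)/(-4 + 2)) = (-20*1/19*(-16))*(2*1/(-2)) = (-20/19*(-16))*(2*(-½)*1) = (320/19)*(-1) = -320/19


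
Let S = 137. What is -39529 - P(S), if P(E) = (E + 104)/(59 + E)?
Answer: -7747925/196 ≈ -39530.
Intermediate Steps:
P(E) = (104 + E)/(59 + E)
-39529 - P(S) = -39529 - (104 + 137)/(59 + 137) = -39529 - 241/196 = -7747925/196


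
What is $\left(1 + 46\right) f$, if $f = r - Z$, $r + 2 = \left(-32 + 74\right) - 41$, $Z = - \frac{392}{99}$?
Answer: $\frac{13771}{99} \approx 139.1$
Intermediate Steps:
$Z = - \frac{392}{99}$ ($Z = \left(-392\right) \frac{1}{99} = - \frac{392}{99} \approx -3.9596$)
$r = -1$ ($r = -2 + \left(\left(-32 + 74\right) - 41\right) = -2 + \left(42 - 41\right) = -2 + 1 = -1$)
$f = \frac{293}{99}$ ($f = -1 - - \frac{392}{99} = -1 + \frac{392}{99} = \frac{293}{99} \approx 2.9596$)
$\left(1 + 46\right) f = \left(1 + 46\right) \frac{293}{99} = 47 \cdot \frac{293}{99} = \frac{13771}{99}$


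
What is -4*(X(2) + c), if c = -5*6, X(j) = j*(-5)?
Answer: 160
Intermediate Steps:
X(j) = -5*j
c = -30
-4*(X(2) + c) = -4*(-5*2 - 30) = -4*(-10 - 30) = -4*(-40) = 160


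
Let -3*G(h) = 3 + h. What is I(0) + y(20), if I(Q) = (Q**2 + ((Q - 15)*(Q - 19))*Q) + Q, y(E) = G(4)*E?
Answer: -140/3 ≈ -46.667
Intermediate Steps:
G(h) = -1 - h/3 (G(h) = -(3 + h)/3 = -1 - h/3)
y(E) = -7*E/3 (y(E) = (-1 - 1/3*4)*E = (-1 - 4/3)*E = -7*E/3)
I(Q) = Q + Q**2 + Q*(-19 + Q)*(-15 + Q) (I(Q) = (Q**2 + ((-15 + Q)*(-19 + Q))*Q) + Q = (Q**2 + ((-19 + Q)*(-15 + Q))*Q) + Q = (Q**2 + Q*(-19 + Q)*(-15 + Q)) + Q = Q + Q**2 + Q*(-19 + Q)*(-15 + Q))
I(0) + y(20) = 0*(286 + 0**2 - 33*0) - 7/3*20 = 0*(286 + 0 + 0) - 140/3 = 0*286 - 140/3 = 0 - 140/3 = -140/3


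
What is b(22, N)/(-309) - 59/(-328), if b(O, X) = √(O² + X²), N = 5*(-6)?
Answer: 59/328 - 2*√346/309 ≈ 0.059483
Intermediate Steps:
N = -30
b(22, N)/(-309) - 59/(-328) = √(22² + (-30)²)/(-309) - 59/(-328) = √(484 + 900)*(-1/309) - 59*(-1/328) = √1384*(-1/309) + 59/328 = (2*√346)*(-1/309) + 59/328 = -2*√346/309 + 59/328 = 59/328 - 2*√346/309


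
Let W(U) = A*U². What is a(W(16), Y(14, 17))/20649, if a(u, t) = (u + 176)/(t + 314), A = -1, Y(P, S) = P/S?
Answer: -170/13814181 ≈ -1.2306e-5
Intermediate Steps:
W(U) = -U²
a(u, t) = (176 + u)/(314 + t)
a(W(16), Y(14, 17))/20649 = ((176 - 1*16²)/(314 + 14/17))/20649 = ((176 - 1*256)/(314 + 14*(1/17)))*(1/20649) = ((176 - 256)/(314 + 14/17))*(1/20649) = (-80/(5352/17))*(1/20649) = ((17/5352)*(-80))*(1/20649) = -170/669*1/20649 = -170/13814181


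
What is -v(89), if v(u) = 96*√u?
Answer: -96*√89 ≈ -905.66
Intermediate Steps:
-v(89) = -96*√89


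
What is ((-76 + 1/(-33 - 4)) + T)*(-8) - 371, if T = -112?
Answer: 41929/37 ≈ 1133.2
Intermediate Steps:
((-76 + 1/(-33 - 4)) + T)*(-8) - 371 = ((-76 + 1/(-33 - 4)) - 112)*(-8) - 371 = ((-76 + 1/(-37)) - 112)*(-8) - 371 = ((-76 - 1/37) - 112)*(-8) - 371 = (-2813/37 - 112)*(-8) - 371 = -6957/37*(-8) - 371 = 55656/37 - 371 = 41929/37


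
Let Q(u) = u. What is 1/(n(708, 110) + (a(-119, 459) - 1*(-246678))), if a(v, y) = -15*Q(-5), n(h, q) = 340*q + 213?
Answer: 1/284366 ≈ 3.5166e-6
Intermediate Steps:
n(h, q) = 213 + 340*q
a(v, y) = 75 (a(v, y) = -15*(-5) = 75)
1/(n(708, 110) + (a(-119, 459) - 1*(-246678))) = 1/((213 + 340*110) + (75 - 1*(-246678))) = 1/((213 + 37400) + (75 + 246678)) = 1/(37613 + 246753) = 1/284366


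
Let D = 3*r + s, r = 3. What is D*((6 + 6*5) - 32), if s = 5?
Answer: 56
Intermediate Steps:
D = 14 (D = 3*3 + 5 = 9 + 5 = 14)
D*((6 + 6*5) - 32) = 14*((6 + 6*5) - 32) = 14*((6 + 30) - 32) = 14*(36 - 32) = 14*4 = 56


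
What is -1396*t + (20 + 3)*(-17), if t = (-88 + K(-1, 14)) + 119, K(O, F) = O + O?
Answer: -40875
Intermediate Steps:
K(O, F) = 2*O
t = 29 (t = (-88 + 2*(-1)) + 119 = (-88 - 2) + 119 = -90 + 119 = 29)
-1396*t + (20 + 3)*(-17) = -1396*29 + (20 + 3)*(-17) = -40484 + 23*(-17) = -40484 - 391 = -40875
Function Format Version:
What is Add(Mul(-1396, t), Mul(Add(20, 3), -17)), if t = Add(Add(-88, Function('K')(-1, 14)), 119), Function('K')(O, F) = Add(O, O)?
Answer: -40875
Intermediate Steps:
Function('K')(O, F) = Mul(2, O)
t = 29 (t = Add(Add(-88, Mul(2, -1)), 119) = Add(Add(-88, -2), 119) = Add(-90, 119) = 29)
Add(Mul(-1396, t), Mul(Add(20, 3), -17)) = Add(Mul(-1396, 29), Mul(Add(20, 3), -17)) = Add(-40484, Mul(23, -17)) = Add(-40484, -391) = -40875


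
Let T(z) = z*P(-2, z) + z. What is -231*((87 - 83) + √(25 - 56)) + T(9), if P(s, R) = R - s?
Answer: -816 - 231*I*√31 ≈ -816.0 - 1286.2*I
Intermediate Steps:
T(z) = z + z*(2 + z) (T(z) = z*(z - 1*(-2)) + z = z*(z + 2) + z = z*(2 + z) + z = z + z*(2 + z))
-231*((87 - 83) + √(25 - 56)) + T(9) = -231*((87 - 83) + √(25 - 56)) + 9*(3 + 9) = -231*(4 + √(-31)) + 9*12 = -231*(4 + I*√31) + 108 = (-924 - 231*I*√31) + 108 = -816 - 231*I*√31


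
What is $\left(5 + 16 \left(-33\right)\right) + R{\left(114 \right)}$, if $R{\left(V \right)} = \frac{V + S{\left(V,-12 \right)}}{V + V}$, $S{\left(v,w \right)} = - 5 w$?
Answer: $- \frac{19845}{38} \approx -522.24$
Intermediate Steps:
$R{\left(V \right)} = \frac{60 + V}{2 V}$ ($R{\left(V \right)} = \frac{V - -60}{V + V} = \frac{V + 60}{2 V} = \left(60 + V\right) \frac{1}{2 V} = \frac{60 + V}{2 V}$)
$\left(5 + 16 \left(-33\right)\right) + R{\left(114 \right)} = \left(5 + 16 \left(-33\right)\right) + \frac{60 + 114}{2 \cdot 114} = \left(5 - 528\right) + \frac{1}{2} \cdot \frac{1}{114} \cdot 174 = -523 + \frac{29}{38} = - \frac{19845}{38}$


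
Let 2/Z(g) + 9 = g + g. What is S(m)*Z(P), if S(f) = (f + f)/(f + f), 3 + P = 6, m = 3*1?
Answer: -⅔ ≈ -0.66667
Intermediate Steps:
m = 3
P = 3 (P = -3 + 6 = 3)
Z(g) = 2/(-9 + 2*g) (Z(g) = 2/(-9 + (g + g)) = 2/(-9 + 2*g))
S(f) = 1 (S(f) = (2*f)/((2*f)) = (2*f)*(1/(2*f)) = 1)
S(m)*Z(P) = 1*(2/(-9 + 2*3)) = 1*(2/(-9 + 6)) = 1*(2/(-3)) = 1*(2*(-⅓)) = 1*(-⅔) = -⅔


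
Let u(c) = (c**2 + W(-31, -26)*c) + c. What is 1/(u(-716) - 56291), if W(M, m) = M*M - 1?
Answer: -1/231711 ≈ -4.3157e-6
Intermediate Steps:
W(M, m) = -1 + M**2 (W(M, m) = M**2 - 1 = -1 + M**2)
u(c) = c**2 + 961*c (u(c) = (c**2 + (-1 + (-31)**2)*c) + c = (c**2 + (-1 + 961)*c) + c = (c**2 + 960*c) + c = c**2 + 961*c)
1/(u(-716) - 56291) = 1/(-716*(961 - 716) - 56291) = 1/(-716*245 - 56291) = 1/(-175420 - 56291) = 1/(-231711) = -1/231711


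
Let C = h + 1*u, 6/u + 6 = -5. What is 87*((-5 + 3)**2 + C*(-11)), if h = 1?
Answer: -87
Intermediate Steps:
u = -6/11 (u = 6/(-6 - 5) = 6/(-11) = 6*(-1/11) = -6/11 ≈ -0.54545)
C = 5/11 (C = 1 + 1*(-6/11) = 1 - 6/11 = 5/11 ≈ 0.45455)
87*((-5 + 3)**2 + C*(-11)) = 87*((-5 + 3)**2 + (5/11)*(-11)) = 87*((-2)**2 - 5) = 87*(4 - 5) = 87*(-1) = -87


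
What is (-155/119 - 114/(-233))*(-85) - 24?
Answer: 73601/1631 ≈ 45.126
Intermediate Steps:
(-155/119 - 114/(-233))*(-85) - 24 = (-155*1/119 - 114*(-1/233))*(-85) - 24 = (-155/119 + 114/233)*(-85) - 24 = -22549/27727*(-85) - 24 = 112745/1631 - 24 = 73601/1631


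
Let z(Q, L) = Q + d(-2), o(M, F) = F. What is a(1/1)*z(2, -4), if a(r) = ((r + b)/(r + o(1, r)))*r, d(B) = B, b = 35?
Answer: 0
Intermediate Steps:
z(Q, L) = -2 + Q (z(Q, L) = Q - 2 = -2 + Q)
a(r) = 35/2 + r/2 (a(r) = ((r + 35)/(r + r))*r = ((35 + r)/((2*r)))*r = ((35 + r)*(1/(2*r)))*r = ((35 + r)/(2*r))*r = 35/2 + r/2)
a(1/1)*z(2, -4) = (35/2 + (1/2)/1)*(-2 + 2) = (35/2 + (1/2)*1)*0 = (35/2 + 1/2)*0 = 18*0 = 0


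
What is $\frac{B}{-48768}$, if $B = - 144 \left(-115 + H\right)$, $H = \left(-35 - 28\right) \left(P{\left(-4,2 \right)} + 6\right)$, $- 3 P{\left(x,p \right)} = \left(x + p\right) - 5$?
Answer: $- \frac{240}{127} \approx -1.8898$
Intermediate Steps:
$P{\left(x,p \right)} = \frac{5}{3} - \frac{p}{3} - \frac{x}{3}$ ($P{\left(x,p \right)} = - \frac{\left(x + p\right) - 5}{3} = - \frac{\left(p + x\right) - 5}{3} = - \frac{-5 + p + x}{3} = \frac{5}{3} - \frac{p}{3} - \frac{x}{3}$)
$H = -525$ ($H = \left(-35 - 28\right) \left(\left(\frac{5}{3} - \frac{2}{3} - - \frac{4}{3}\right) + 6\right) = - 63 \left(\left(\frac{5}{3} - \frac{2}{3} + \frac{4}{3}\right) + 6\right) = - 63 \left(\frac{7}{3} + 6\right) = \left(-63\right) \frac{25}{3} = -525$)
$B = 92160$ ($B = - 144 \left(-115 - 525\right) = \left(-144\right) \left(-640\right) = 92160$)
$\frac{B}{-48768} = \frac{92160}{-48768} = 92160 \left(- \frac{1}{48768}\right) = - \frac{240}{127}$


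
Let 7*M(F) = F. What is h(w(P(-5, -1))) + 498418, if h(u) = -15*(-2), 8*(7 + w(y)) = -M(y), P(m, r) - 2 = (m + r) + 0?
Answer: 498448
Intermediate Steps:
M(F) = F/7
P(m, r) = 2 + m + r (P(m, r) = 2 + ((m + r) + 0) = 2 + (m + r) = 2 + m + r)
w(y) = -7 - y/56 (w(y) = -7 + (-y/7)/8 = -7 - y/56)
h(u) = 30
h(w(P(-5, -1))) + 498418 = 30 + 498418 = 498448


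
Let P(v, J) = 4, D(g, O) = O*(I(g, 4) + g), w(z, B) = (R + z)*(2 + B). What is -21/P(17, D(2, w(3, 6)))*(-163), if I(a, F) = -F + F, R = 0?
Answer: 3423/4 ≈ 855.75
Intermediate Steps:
I(a, F) = 0
w(z, B) = z*(2 + B) (w(z, B) = (0 + z)*(2 + B) = z*(2 + B))
D(g, O) = O*g (D(g, O) = O*(0 + g) = O*g)
-21/P(17, D(2, w(3, 6)))*(-163) = -21/4*(-163) = 3423/4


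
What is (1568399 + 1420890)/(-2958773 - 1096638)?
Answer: -2989289/4055411 ≈ -0.73711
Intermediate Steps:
(1568399 + 1420890)/(-2958773 - 1096638) = 2989289/(-4055411) = 2989289*(-1/4055411) = -2989289/4055411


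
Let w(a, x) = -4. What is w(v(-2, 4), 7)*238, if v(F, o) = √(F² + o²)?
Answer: -952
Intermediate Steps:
w(v(-2, 4), 7)*238 = -4*238 = -952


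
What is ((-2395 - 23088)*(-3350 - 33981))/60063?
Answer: 951305873/60063 ≈ 15838.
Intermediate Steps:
((-2395 - 23088)*(-3350 - 33981))/60063 = -25483*(-37331)*(1/60063) = 951305873*(1/60063) = 951305873/60063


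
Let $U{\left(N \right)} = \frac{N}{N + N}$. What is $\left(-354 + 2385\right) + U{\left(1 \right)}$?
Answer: $\frac{4063}{2} \approx 2031.5$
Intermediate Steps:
$U{\left(N \right)} = \frac{1}{2}$ ($U{\left(N \right)} = \frac{N}{2 N} = N \frac{1}{2 N} = \frac{1}{2}$)
$\left(-354 + 2385\right) + U{\left(1 \right)} = \left(-354 + 2385\right) + \frac{1}{2} = 2031 + \frac{1}{2} = \frac{4063}{2}$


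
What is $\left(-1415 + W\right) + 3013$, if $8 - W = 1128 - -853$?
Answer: $-375$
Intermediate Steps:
$W = -1973$ ($W = 8 - \left(1128 - -853\right) = 8 - \left(1128 + 853\right) = 8 - 1981 = -1973$)
$\left(-1415 + W\right) + 3013 = \left(-1415 - 1973\right) + 3013 = -3388 + 3013 = -375$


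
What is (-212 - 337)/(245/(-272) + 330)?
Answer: -149328/89515 ≈ -1.6682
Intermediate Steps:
(-212 - 337)/(245/(-272) + 330) = -549/(245*(-1/272) + 330) = -549/(-245/272 + 330) = -549/89515/272 = -549*272/89515 = -149328/89515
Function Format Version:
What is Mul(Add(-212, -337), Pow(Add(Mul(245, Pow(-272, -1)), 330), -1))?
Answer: Rational(-149328, 89515) ≈ -1.6682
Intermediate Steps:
Mul(Add(-212, -337), Pow(Add(Mul(245, Pow(-272, -1)), 330), -1)) = Mul(-549, Pow(Add(Mul(245, Rational(-1, 272)), 330), -1)) = Mul(-549, Pow(Add(Rational(-245, 272), 330), -1)) = Mul(-549, Pow(Rational(89515, 272), -1)) = Mul(-549, Rational(272, 89515)) = Rational(-149328, 89515)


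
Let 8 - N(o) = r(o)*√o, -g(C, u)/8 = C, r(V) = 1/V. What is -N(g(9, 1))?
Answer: -8 - I*√2/12 ≈ -8.0 - 0.11785*I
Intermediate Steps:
r(V) = 1/V
g(C, u) = -8*C
N(o) = 8 - 1/√o (N(o) = 8 - √o/o = 8 - 1/√o)
-N(g(9, 1)) = -(8 - 1/√(-8*9)) = -(8 - 1/√(-72)) = -(8 - (-1)*I*√2/12) = -(8 + I*√2/12) = -8 - I*√2/12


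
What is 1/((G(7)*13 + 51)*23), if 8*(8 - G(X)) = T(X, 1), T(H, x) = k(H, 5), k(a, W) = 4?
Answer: 2/6831 ≈ 0.00029278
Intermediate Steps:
T(H, x) = 4
G(X) = 15/2 (G(X) = 8 - ⅛*4 = 8 - ½ = 15/2)
1/((G(7)*13 + 51)*23) = 1/(((15/2)*13 + 51)*23) = 1/((195/2 + 51)*23) = 1/((297/2)*23) = 1/(6831/2) = 2/6831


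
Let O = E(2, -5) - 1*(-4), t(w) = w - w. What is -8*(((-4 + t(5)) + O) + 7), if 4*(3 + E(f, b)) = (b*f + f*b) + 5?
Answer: -2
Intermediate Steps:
t(w) = 0
E(f, b) = -7/4 + b*f/2 (E(f, b) = -3 + ((b*f + f*b) + 5)/4 = -3 + ((b*f + b*f) + 5)/4 = -3 + (2*b*f + 5)/4 = -3 + (5 + 2*b*f)/4 = -3 + (5/4 + b*f/2) = -7/4 + b*f/2)
O = -11/4 (O = (-7/4 + (1/2)*(-5)*2) - 1*(-4) = (-7/4 - 5) + 4 = -27/4 + 4 = -11/4 ≈ -2.7500)
-8*(((-4 + t(5)) + O) + 7) = -8*(((-4 + 0) - 11/4) + 7) = -8*((-4 - 11/4) + 7) = -8*(-27/4 + 7) = -8*1/4 = -2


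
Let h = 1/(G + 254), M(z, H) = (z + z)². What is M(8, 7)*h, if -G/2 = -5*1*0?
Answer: 128/127 ≈ 1.0079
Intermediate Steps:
M(z, H) = 4*z² (M(z, H) = (2*z)² = 4*z²)
G = 0 (G = -2*(-5*1)*0 = -(-10)*0 = -2*0 = 0)
h = 1/254 (h = 1/(0 + 254) = 1/254 ≈ 0.0039370)
M(8, 7)*h = (4*8²)*(1/254) = (4*64)*(1/254) = 256*(1/254) = 128/127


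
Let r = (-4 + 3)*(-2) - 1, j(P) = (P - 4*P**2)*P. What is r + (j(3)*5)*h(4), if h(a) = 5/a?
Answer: -2471/4 ≈ -617.75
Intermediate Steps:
j(P) = P*(P - 4*P**2)
r = 1 (r = -1*(-2) - 1 = 2 - 1 = 1)
r + (j(3)*5)*h(4) = 1 + ((3**2*(1 - 4*3))*5)*(5/4) = 1 + ((9*(1 - 12))*5)*(5*(1/4)) = 1 + ((9*(-11))*5)*(5/4) = 1 - 99*5*(5/4) = 1 - 495*5/4 = 1 - 2475/4 = -2471/4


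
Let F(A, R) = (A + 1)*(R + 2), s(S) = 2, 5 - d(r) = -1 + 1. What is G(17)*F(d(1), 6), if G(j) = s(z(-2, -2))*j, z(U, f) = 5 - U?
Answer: 1632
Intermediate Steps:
d(r) = 5 (d(r) = 5 - (-1 + 1) = 5 - 1*0 = 5 + 0 = 5)
F(A, R) = (1 + A)*(2 + R)
G(j) = 2*j
G(17)*F(d(1), 6) = (2*17)*(2 + 6 + 2*5 + 5*6) = 34*(2 + 6 + 10 + 30) = 34*48 = 1632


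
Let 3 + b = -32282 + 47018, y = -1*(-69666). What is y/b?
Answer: 23222/4911 ≈ 4.7286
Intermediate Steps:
y = 69666
b = 14733 (b = -3 + (-32282 + 47018) = -3 + 14736 = 14733)
y/b = 69666/14733 = 69666*(1/14733) = 23222/4911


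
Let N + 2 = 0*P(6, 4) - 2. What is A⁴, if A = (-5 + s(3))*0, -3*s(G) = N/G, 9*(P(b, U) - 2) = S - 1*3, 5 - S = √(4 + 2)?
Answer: 0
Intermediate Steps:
S = 5 - √6 (S = 5 - √(4 + 2) = 5 - √6 ≈ 2.5505)
P(b, U) = 20/9 - √6/9 (P(b, U) = 2 + ((5 - √6) - 1*3)/9 = 2 + ((5 - √6) - 3)/9 = 2 + (2 - √6)/9 = 2 + (2/9 - √6/9) = 20/9 - √6/9)
N = -4 (N = -2 + (0*(20/9 - √6/9) - 2) = -2 + (0 - 2) = -2 - 2 = -4)
s(G) = 4/(3*G) (s(G) = -(-4)/(3*G) = 4/(3*G))
A = 0 (A = (-5 + (4/3)/3)*0 = (-5 + (4/3)*(⅓))*0 = (-5 + 4/9)*0 = -41/9*0 = 0)
A⁴ = 0⁴ = 0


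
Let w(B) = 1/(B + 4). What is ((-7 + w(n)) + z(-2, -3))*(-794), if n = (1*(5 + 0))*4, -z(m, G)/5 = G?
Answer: -76621/12 ≈ -6385.1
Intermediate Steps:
z(m, G) = -5*G
n = 20 (n = (1*5)*4 = 5*4 = 20)
w(B) = 1/(4 + B)
((-7 + w(n)) + z(-2, -3))*(-794) = ((-7 + 1/(4 + 20)) - 5*(-3))*(-794) = ((-7 + 1/24) + 15)*(-794) = (-167/24 + 15)*(-794) = (193/24)*(-794) = -76621/12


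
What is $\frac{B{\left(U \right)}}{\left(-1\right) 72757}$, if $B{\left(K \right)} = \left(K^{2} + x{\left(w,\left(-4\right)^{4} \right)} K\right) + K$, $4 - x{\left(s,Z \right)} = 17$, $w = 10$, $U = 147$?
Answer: $- \frac{19845}{72757} \approx -0.27276$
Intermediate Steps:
$x{\left(s,Z \right)} = -13$ ($x{\left(s,Z \right)} = 4 - 17 = -13$)
$B{\left(K \right)} = K^{2} - 12 K$ ($B{\left(K \right)} = \left(K^{2} - 13 K\right) + K = K^{2} - 12 K$)
$\frac{B{\left(U \right)}}{\left(-1\right) 72757} = \frac{147 \left(-12 + 147\right)}{\left(-1\right) 72757} = \frac{147 \cdot 135}{-72757} = 19845 \left(- \frac{1}{72757}\right) = - \frac{19845}{72757}$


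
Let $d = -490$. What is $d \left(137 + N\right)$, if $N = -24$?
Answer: $-55370$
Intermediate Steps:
$d \left(137 + N\right) = - 490 \left(137 - 24\right) = \left(-490\right) 113 = -55370$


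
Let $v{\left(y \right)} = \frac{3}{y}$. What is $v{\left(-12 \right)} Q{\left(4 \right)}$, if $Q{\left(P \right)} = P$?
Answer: $-1$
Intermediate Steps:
$v{\left(-12 \right)} Q{\left(4 \right)} = \frac{3}{-12} \cdot 4 = 3 \left(- \frac{1}{12}\right) 4 = \left(- \frac{1}{4}\right) 4 = -1$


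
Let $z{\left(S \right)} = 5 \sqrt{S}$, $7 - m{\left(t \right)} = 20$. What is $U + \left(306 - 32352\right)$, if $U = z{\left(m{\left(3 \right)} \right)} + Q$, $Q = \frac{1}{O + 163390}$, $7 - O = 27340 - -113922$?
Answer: $- \frac{709338209}{22135} + 5 i \sqrt{13} \approx -32046.0 + 18.028 i$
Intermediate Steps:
$m{\left(t \right)} = -13$ ($m{\left(t \right)} = 7 - 20 = -13$)
$O = -141255$ ($O = 7 - \left(27340 - -113922\right) = 7 - \left(27340 + 113922\right) = 7 - 141262 = -141255$)
$Q = \frac{1}{22135}$ ($Q = \frac{1}{-141255 + 163390} = \frac{1}{22135} \approx 4.5177 \cdot 10^{-5}$)
$U = \frac{1}{22135} + 5 i \sqrt{13}$ ($U = 5 \sqrt{-13} + \frac{1}{22135} = 5 i \sqrt{13} + \frac{1}{22135} = \frac{1}{22135} + 5 i \sqrt{13} \approx 4.5177 \cdot 10^{-5} + 18.028 i$)
$U + \left(306 - 32352\right) = \left(\frac{1}{22135} + 5 i \sqrt{13}\right) + \left(306 - 32352\right) = \left(\frac{1}{22135} + 5 i \sqrt{13}\right) - 32046 = - \frac{709338209}{22135} + 5 i \sqrt{13}$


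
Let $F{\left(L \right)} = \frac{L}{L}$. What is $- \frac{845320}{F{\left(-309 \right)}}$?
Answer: $-845320$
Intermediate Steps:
$F{\left(L \right)} = 1$
$- \frac{845320}{F{\left(-309 \right)}} = - \frac{845320}{1} = \left(-845320\right) 1 = -845320$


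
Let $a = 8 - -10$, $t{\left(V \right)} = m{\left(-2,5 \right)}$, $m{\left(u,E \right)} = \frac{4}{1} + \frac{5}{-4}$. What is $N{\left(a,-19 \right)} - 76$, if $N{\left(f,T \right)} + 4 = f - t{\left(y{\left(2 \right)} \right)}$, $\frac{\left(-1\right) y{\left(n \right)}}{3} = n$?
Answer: $- \frac{259}{4} \approx -64.75$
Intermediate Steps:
$m{\left(u,E \right)} = \frac{11}{4}$ ($m{\left(u,E \right)} = 4 \cdot 1 + 5 \left(- \frac{1}{4}\right) = 4 - \frac{5}{4} = \frac{11}{4}$)
$y{\left(n \right)} = - 3 n$
$t{\left(V \right)} = \frac{11}{4}$
$a = 18$ ($a = 8 + 10 = 18$)
$N{\left(f,T \right)} = - \frac{27}{4} + f$ ($N{\left(f,T \right)} = -4 + \left(f - \frac{11}{4}\right) = -4 + \left(- \frac{11}{4} + f\right) = - \frac{27}{4} + f$)
$N{\left(a,-19 \right)} - 76 = \left(- \frac{27}{4} + 18\right) - 76 = \frac{45}{4} - 76 = - \frac{259}{4}$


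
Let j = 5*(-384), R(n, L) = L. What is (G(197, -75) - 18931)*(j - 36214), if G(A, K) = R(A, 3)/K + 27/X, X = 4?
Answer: 36082943743/50 ≈ 7.2166e+8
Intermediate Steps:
j = -1920
G(A, K) = 27/4 + 3/K (G(A, K) = 3/K + 27/4 = 27/4 + 3/K)
(G(197, -75) - 18931)*(j - 36214) = ((27/4 + 3/(-75)) - 18931)*(-1920 - 36214) = ((27/4 + 3*(-1/75)) - 18931)*(-38134) = ((27/4 - 1/25) - 18931)*(-38134) = (671/100 - 18931)*(-38134) = -1892429/100*(-38134) = 36082943743/50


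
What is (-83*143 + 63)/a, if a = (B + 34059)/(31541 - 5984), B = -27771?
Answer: -50287657/1048 ≈ -47984.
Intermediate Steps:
a = 2096/8519 (a = (-27771 + 34059)/(31541 - 5984) = 6288/25557 = 6288*(1/25557) = 2096/8519 ≈ 0.24604)
(-83*143 + 63)/a = (-83*143 + 63)/(2096/8519) = (-11869 + 63)*(8519/2096) = -11806*8519/2096 = -50287657/1048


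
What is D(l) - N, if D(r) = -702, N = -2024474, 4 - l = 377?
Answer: 2023772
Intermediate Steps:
l = -373 (l = 4 - 1*377 = 4 - 377 = -373)
D(l) - N = -702 - 1*(-2024474) = -702 + 2024474 = 2023772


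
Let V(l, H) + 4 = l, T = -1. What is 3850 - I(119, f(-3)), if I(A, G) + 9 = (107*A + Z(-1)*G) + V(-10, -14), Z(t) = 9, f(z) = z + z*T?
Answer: -8860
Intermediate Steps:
f(z) = 0 (f(z) = z + z*(-1) = z - z = 0)
V(l, H) = -4 + l
I(A, G) = -23 + 9*G + 107*A (I(A, G) = -9 + ((107*A + 9*G) + (-4 - 10)) = -9 + ((9*G + 107*A) - 14) = -9 + (-14 + 9*G + 107*A) = -23 + 9*G + 107*A)
3850 - I(119, f(-3)) = 3850 - (-23 + 9*0 + 107*119) = 3850 - (-23 + 0 + 12733) = 3850 - 1*12710 = 3850 - 12710 = -8860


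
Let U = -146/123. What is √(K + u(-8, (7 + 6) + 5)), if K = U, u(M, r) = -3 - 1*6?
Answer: I*√154119/123 ≈ 3.1917*I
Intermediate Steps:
u(M, r) = -9 (u(M, r) = -3 - 6 = -9)
U = -146/123 (U = -146*1/123 = -146/123 ≈ -1.1870)
K = -146/123 ≈ -1.1870
√(K + u(-8, (7 + 6) + 5)) = √(-146/123 - 9) = √(-1253/123) = I*√154119/123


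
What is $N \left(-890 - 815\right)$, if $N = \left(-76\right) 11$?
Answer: $1425380$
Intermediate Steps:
$N = -836$
$N \left(-890 - 815\right) = - 836 \left(-890 - 815\right) = \left(-836\right) \left(-1705\right) = 1425380$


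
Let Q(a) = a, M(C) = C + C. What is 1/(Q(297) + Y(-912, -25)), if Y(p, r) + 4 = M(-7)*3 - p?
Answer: 1/1163 ≈ 0.00085985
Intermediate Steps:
M(C) = 2*C
Y(p, r) = -46 - p (Y(p, r) = -4 + ((2*(-7))*3 - p) = -4 + (-14*3 - p) = -4 + (-42 - p) = -46 - p)
1/(Q(297) + Y(-912, -25)) = 1/(297 + (-46 - 1*(-912))) = 1/(297 + (-46 + 912)) = 1/(297 + 866) = 1/1163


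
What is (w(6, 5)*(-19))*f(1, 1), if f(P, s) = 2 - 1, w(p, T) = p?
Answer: -114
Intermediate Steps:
f(P, s) = 1
(w(6, 5)*(-19))*f(1, 1) = (6*(-19))*1 = -114*1 = -114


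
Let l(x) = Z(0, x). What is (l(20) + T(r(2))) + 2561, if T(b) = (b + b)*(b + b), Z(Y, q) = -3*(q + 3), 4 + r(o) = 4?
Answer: 2492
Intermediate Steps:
r(o) = 0 (r(o) = -4 + 4 = 0)
Z(Y, q) = -9 - 3*q (Z(Y, q) = -3*(3 + q) = -9 - 3*q)
T(b) = 4*b**2 (T(b) = (2*b)*(2*b) = 4*b**2)
l(x) = -9 - 3*x
(l(20) + T(r(2))) + 2561 = ((-9 - 3*20) + 4*0**2) + 2561 = ((-9 - 60) + 4*0) + 2561 = (-69 + 0) + 2561 = -69 + 2561 = 2492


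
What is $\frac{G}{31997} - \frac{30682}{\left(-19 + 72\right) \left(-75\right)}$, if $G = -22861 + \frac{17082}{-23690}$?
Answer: $\frac{301491330808}{43044078525} \approx 7.0042$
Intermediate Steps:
$G = - \frac{270797086}{11845}$ ($G = -22861 + 17082 \left(- \frac{1}{23690}\right) = -22861 - \frac{8541}{11845} = - \frac{270797086}{11845} \approx -22862.0$)
$\frac{G}{31997} - \frac{30682}{\left(-19 + 72\right) \left(-75\right)} = - \frac{270797086}{11845 \cdot 31997} - \frac{30682}{\left(-19 + 72\right) \left(-75\right)} = \left(- \frac{270797086}{11845}\right) \frac{1}{31997} - \frac{30682}{53 \left(-75\right)} = - \frac{38685298}{54143495} - \frac{30682}{-3975} = - \frac{38685298}{54143495} - - \frac{30682}{3975} = - \frac{38685298}{54143495} + \frac{30682}{3975} = \frac{301491330808}{43044078525}$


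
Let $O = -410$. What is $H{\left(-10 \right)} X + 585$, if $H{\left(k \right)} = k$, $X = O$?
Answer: $4685$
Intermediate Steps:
$X = -410$
$H{\left(-10 \right)} X + 585 = \left(-10\right) \left(-410\right) + 585 = 4100 + 585 = 4685$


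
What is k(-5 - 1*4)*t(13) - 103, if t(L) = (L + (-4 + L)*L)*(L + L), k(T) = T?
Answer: -30523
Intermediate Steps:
t(L) = 2*L*(L + L*(-4 + L)) (t(L) = (L + L*(-4 + L))*(2*L) = 2*L*(L + L*(-4 + L)))
k(-5 - 1*4)*t(13) - 103 = (-5 - 1*4)*(2*13**2*(-3 + 13)) - 103 = (-5 - 4)*(2*169*10) - 103 = -9*3380 - 103 = -30420 - 103 = -30523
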